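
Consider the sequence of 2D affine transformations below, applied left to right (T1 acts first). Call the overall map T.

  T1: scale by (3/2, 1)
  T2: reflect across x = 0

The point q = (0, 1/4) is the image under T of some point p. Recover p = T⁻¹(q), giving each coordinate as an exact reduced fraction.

T1 = [3/2 0 0; 0 1 0; 0 0 1]
T2·T1 = [-3/2 0 0; 0 1 0; 0 0 1]
det M = -3/2; M⁻¹ = [-2/3 0 0; 0 1 0; 0 0 1]
M⁻¹ · (0, 1/4)ᵀ = (0, 1/4)ᵀ

p = (0, 1/4)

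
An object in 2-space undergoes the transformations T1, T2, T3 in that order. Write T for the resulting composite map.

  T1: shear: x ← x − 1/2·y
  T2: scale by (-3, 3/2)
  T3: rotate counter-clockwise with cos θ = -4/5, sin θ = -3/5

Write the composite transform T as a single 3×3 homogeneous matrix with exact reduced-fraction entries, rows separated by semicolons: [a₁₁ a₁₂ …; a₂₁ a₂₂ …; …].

T1 = [1 -1/2 0; 0 1 0; 0 0 1]
T2·T1 = [-3 3/2 0; 0 3/2 0; 0 0 1]
T3·…·T1 = [12/5 -3/10 0; 9/5 -21/10 0; 0 0 1]

T = [12/5 -3/10 0; 9/5 -21/10 0; 0 0 1]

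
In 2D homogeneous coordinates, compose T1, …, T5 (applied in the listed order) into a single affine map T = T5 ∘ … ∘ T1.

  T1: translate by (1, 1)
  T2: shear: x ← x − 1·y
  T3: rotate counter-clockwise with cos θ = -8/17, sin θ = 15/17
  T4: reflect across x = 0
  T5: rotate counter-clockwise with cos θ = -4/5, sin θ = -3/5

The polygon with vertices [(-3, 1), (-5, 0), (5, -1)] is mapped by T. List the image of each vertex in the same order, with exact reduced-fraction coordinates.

T1 translate by (1, 1): (-3, 1) → (-2, 2); (-5, 0) → (-4, 1); (5, -1) → (6, 0)
T2 shear: x ← x − 1·y: (-2, 2) → (-4, 2); (-4, 1) → (-5, 1); (6, 0) → (6, 0)
T3 rotate counter-clockwise with cos θ = -8/17, sin θ = 15/17: (-4, 2) → (2/17, -76/17); (-5, 1) → (25/17, -83/17); (6, 0) → (-48/17, 90/17)
T4 reflect across x = 0: (2/17, -76/17) → (-2/17, -76/17); (25/17, -83/17) → (-25/17, -83/17); (-48/17, 90/17) → (48/17, 90/17)
T5 rotate counter-clockwise with cos θ = -4/5, sin θ = -3/5: (-2/17, -76/17) → (-44/17, 62/17); (-25/17, -83/17) → (-149/85, 407/85); (48/17, 90/17) → (78/85, -504/85)

image vertices: (-44/17, 62/17), (-149/85, 407/85), (78/85, -504/85)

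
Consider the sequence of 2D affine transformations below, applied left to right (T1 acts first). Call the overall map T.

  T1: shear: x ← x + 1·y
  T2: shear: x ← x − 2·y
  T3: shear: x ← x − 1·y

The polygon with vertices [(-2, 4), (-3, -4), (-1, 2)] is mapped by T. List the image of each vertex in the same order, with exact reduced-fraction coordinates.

T1 shear: x ← x + 1·y: (-2, 4) → (2, 4); (-3, -4) → (-7, -4); (-1, 2) → (1, 2)
T2 shear: x ← x − 2·y: (2, 4) → (-6, 4); (-7, -4) → (1, -4); (1, 2) → (-3, 2)
T3 shear: x ← x − 1·y: (-6, 4) → (-10, 4); (1, -4) → (5, -4); (-3, 2) → (-5, 2)

image vertices: (-10, 4), (5, -4), (-5, 2)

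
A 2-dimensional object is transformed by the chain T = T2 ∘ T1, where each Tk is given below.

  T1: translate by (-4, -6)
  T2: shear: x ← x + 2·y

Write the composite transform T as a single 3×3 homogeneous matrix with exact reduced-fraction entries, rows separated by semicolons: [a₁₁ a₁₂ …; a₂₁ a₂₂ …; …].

T1 = [1 0 -4; 0 1 -6; 0 0 1]
T2·T1 = [1 2 -16; 0 1 -6; 0 0 1]

T = [1 2 -16; 0 1 -6; 0 0 1]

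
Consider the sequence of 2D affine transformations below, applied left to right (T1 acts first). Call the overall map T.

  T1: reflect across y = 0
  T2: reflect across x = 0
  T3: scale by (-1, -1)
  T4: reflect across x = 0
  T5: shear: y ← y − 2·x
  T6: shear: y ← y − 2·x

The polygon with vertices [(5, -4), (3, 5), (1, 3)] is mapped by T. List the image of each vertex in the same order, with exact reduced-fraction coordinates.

T1 reflect across y = 0: (5, -4) → (5, 4); (3, 5) → (3, -5); (1, 3) → (1, -3)
T2 reflect across x = 0: (5, 4) → (-5, 4); (3, -5) → (-3, -5); (1, -3) → (-1, -3)
T3 scale by (-1, -1): (-5, 4) → (5, -4); (-3, -5) → (3, 5); (-1, -3) → (1, 3)
T4 reflect across x = 0: (5, -4) → (-5, -4); (3, 5) → (-3, 5); (1, 3) → (-1, 3)
T5 shear: y ← y − 2·x: (-5, -4) → (-5, 6); (-3, 5) → (-3, 11); (-1, 3) → (-1, 5)
T6 shear: y ← y − 2·x: (-5, 6) → (-5, 16); (-3, 11) → (-3, 17); (-1, 5) → (-1, 7)

image vertices: (-5, 16), (-3, 17), (-1, 7)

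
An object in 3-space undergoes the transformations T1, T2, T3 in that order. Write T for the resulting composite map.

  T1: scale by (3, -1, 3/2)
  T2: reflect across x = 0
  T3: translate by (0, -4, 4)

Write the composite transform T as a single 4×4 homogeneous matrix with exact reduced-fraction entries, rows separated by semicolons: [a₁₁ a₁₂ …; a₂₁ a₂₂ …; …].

T = [-3 0 0 0; 0 -1 0 -4; 0 0 3/2 4; 0 0 0 1]

T1 = [3 0 0 0; 0 -1 0 0; 0 0 3/2 0; 0 0 0 1]
T2·T1 = [-3 0 0 0; 0 -1 0 0; 0 0 3/2 0; 0 0 0 1]
T3·…·T1 = [-3 0 0 0; 0 -1 0 -4; 0 0 3/2 4; 0 0 0 1]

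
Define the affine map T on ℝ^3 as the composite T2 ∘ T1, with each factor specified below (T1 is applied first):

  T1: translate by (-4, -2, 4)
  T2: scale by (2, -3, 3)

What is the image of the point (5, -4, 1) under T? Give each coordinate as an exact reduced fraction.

T1 translate by (-4, -2, 4): (5, -4, 1) → (1, -6, 5)
T2 scale by (2, -3, 3): (1, -6, 5) → (2, 18, 15)

T(p) = (2, 18, 15)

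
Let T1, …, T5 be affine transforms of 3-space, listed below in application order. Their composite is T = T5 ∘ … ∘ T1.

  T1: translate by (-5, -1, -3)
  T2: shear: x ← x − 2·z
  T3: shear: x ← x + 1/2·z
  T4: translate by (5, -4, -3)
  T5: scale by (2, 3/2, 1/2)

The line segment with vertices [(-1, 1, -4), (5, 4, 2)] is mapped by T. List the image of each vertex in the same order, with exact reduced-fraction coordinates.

image vertices: (19, -6, -5), (13, -3/2, -2)

T1 translate by (-5, -1, -3): (-1, 1, -4) → (-6, 0, -7); (5, 4, 2) → (0, 3, -1)
T2 shear: x ← x − 2·z: (-6, 0, -7) → (8, 0, -7); (0, 3, -1) → (2, 3, -1)
T3 shear: x ← x + 1/2·z: (8, 0, -7) → (9/2, 0, -7); (2, 3, -1) → (3/2, 3, -1)
T4 translate by (5, -4, -3): (9/2, 0, -7) → (19/2, -4, -10); (3/2, 3, -1) → (13/2, -1, -4)
T5 scale by (2, 3/2, 1/2): (19/2, -4, -10) → (19, -6, -5); (13/2, -1, -4) → (13, -3/2, -2)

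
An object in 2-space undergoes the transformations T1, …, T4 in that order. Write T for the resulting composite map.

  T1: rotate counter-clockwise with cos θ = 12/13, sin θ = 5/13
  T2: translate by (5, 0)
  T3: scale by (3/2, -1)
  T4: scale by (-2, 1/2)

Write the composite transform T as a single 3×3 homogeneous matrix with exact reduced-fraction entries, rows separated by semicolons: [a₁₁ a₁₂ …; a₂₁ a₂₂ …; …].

T = [-36/13 15/13 -15; -5/26 -6/13 0; 0 0 1]

T1 = [12/13 -5/13 0; 5/13 12/13 0; 0 0 1]
T2·T1 = [12/13 -5/13 5; 5/13 12/13 0; 0 0 1]
T3·…·T1 = [18/13 -15/26 15/2; -5/13 -12/13 0; 0 0 1]
T4·…·T1 = [-36/13 15/13 -15; -5/26 -6/13 0; 0 0 1]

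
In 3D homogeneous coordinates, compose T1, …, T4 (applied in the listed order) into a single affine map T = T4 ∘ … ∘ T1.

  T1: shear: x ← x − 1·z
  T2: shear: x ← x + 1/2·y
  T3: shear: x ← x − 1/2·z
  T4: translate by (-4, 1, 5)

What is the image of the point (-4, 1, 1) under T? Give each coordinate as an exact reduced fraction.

T1 shear: x ← x − 1·z: (-4, 1, 1) → (-5, 1, 1)
T2 shear: x ← x + 1/2·y: (-5, 1, 1) → (-9/2, 1, 1)
T3 shear: x ← x − 1/2·z: (-9/2, 1, 1) → (-5, 1, 1)
T4 translate by (-4, 1, 5): (-5, 1, 1) → (-9, 2, 6)

T(p) = (-9, 2, 6)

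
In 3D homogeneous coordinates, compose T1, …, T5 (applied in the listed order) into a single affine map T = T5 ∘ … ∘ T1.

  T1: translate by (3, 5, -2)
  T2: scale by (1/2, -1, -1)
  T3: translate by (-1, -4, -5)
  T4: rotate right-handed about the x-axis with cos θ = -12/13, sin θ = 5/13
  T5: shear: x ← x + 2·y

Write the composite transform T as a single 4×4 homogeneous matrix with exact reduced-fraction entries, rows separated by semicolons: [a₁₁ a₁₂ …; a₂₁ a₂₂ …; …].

T1 = [1 0 0 3; 0 1 0 5; 0 0 1 -2; 0 0 0 1]
T2·T1 = [1/2 0 0 3/2; 0 -1 0 -5; 0 0 -1 2; 0 0 0 1]
T3·…·T1 = [1/2 0 0 1/2; 0 -1 0 -9; 0 0 -1 -3; 0 0 0 1]
T4·…·T1 = [1/2 0 0 1/2; 0 12/13 5/13 123/13; 0 -5/13 12/13 -9/13; 0 0 0 1]
T5·…·T1 = [1/2 24/13 10/13 505/26; 0 12/13 5/13 123/13; 0 -5/13 12/13 -9/13; 0 0 0 1]

T = [1/2 24/13 10/13 505/26; 0 12/13 5/13 123/13; 0 -5/13 12/13 -9/13; 0 0 0 1]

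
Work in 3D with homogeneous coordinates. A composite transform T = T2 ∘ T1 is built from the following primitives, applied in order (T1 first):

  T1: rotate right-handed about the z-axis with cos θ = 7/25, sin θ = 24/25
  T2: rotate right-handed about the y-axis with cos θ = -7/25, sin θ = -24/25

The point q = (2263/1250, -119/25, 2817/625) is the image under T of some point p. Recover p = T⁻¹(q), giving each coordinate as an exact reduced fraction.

T1 = [7/25 -24/25 0 0; 24/25 7/25 0 0; 0 0 1 0; 0 0 0 1]
T2·T1 = [-49/625 168/625 -24/25 0; 24/25 7/25 0 0; 168/625 -576/625 -7/25 0; 0 0 0 1]
det M = 1; M⁻¹ = [-49/625 24/25 168/625 0; 168/625 7/25 -576/625 0; -24/25 0 -7/25 0; 0 0 0 1]
M⁻¹ · (2263/1250, -119/25, 2817/625)ᵀ = (-7/2, -5, -3)ᵀ

p = (-7/2, -5, -3)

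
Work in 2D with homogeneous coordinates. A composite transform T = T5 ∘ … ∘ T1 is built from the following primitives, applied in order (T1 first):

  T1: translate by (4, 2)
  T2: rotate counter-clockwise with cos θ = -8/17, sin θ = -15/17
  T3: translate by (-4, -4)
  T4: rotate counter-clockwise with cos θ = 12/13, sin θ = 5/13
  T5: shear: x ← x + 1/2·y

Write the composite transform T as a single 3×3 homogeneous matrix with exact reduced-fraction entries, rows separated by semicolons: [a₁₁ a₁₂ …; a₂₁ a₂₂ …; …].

T = [-131/221 419/442 -1159/221; -220/221 -21/221 -2078/221; 0 0 1]

T1 = [1 0 4; 0 1 2; 0 0 1]
T2·T1 = [-8/17 15/17 -2/17; -15/17 -8/17 -76/17; 0 0 1]
T3·…·T1 = [-8/17 15/17 -70/17; -15/17 -8/17 -144/17; 0 0 1]
T4·…·T1 = [-21/221 220/221 -120/221; -220/221 -21/221 -2078/221; 0 0 1]
T5·…·T1 = [-131/221 419/442 -1159/221; -220/221 -21/221 -2078/221; 0 0 1]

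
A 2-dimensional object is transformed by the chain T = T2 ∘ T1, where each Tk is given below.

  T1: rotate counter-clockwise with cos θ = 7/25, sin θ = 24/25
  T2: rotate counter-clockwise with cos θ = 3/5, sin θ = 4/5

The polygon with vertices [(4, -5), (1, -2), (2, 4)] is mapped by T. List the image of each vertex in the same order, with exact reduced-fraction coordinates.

image vertices: (8/5, 31/5), (1, 2), (-22/5, -4/5)

T1 rotate counter-clockwise with cos θ = 7/25, sin θ = 24/25: (4, -5) → (148/25, 61/25); (1, -2) → (11/5, 2/5); (2, 4) → (-82/25, 76/25)
T2 rotate counter-clockwise with cos θ = 3/5, sin θ = 4/5: (148/25, 61/25) → (8/5, 31/5); (11/5, 2/5) → (1, 2); (-82/25, 76/25) → (-22/5, -4/5)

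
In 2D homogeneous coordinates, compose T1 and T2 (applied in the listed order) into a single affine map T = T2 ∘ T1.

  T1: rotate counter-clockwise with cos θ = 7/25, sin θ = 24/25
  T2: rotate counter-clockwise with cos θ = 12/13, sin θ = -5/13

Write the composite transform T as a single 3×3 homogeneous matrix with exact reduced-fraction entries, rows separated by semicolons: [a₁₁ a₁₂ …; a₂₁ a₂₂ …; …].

T = [204/325 -253/325 0; 253/325 204/325 0; 0 0 1]

T1 = [7/25 -24/25 0; 24/25 7/25 0; 0 0 1]
T2·T1 = [204/325 -253/325 0; 253/325 204/325 0; 0 0 1]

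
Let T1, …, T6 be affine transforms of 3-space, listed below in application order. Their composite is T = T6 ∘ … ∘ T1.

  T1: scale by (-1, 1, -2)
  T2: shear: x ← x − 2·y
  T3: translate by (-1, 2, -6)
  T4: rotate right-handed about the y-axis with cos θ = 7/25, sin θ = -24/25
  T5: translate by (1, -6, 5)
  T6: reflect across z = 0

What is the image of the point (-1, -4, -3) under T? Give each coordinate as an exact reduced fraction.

T1 scale by (-1, 1, -2): (-1, -4, -3) → (1, -4, 6)
T2 shear: x ← x − 2·y: (1, -4, 6) → (9, -4, 6)
T3 translate by (-1, 2, -6): (9, -4, 6) → (8, -2, 0)
T4 rotate right-handed about the y-axis with cos θ = 7/25, sin θ = -24/25: (8, -2, 0) → (56/25, -2, 192/25)
T5 translate by (1, -6, 5): (56/25, -2, 192/25) → (81/25, -8, 317/25)
T6 reflect across z = 0: (81/25, -8, 317/25) → (81/25, -8, -317/25)

T(p) = (81/25, -8, -317/25)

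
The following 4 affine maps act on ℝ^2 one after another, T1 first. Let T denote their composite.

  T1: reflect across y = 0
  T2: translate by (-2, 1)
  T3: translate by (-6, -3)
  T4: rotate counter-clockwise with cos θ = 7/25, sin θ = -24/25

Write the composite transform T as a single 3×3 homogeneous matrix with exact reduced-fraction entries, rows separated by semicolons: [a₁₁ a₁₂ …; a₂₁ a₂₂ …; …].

T1 = [1 0 0; 0 -1 0; 0 0 1]
T2·T1 = [1 0 -2; 0 -1 1; 0 0 1]
T3·…·T1 = [1 0 -8; 0 -1 -2; 0 0 1]
T4·…·T1 = [7/25 -24/25 -104/25; -24/25 -7/25 178/25; 0 0 1]

T = [7/25 -24/25 -104/25; -24/25 -7/25 178/25; 0 0 1]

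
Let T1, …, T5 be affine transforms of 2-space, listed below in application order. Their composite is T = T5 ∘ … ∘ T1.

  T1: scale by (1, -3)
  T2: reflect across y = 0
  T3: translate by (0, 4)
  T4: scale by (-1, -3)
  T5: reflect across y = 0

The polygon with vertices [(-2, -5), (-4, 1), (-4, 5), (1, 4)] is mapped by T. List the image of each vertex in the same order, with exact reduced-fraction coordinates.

T1 scale by (1, -3): (-2, -5) → (-2, 15); (-4, 1) → (-4, -3); (-4, 5) → (-4, -15); (1, 4) → (1, -12)
T2 reflect across y = 0: (-2, 15) → (-2, -15); (-4, -3) → (-4, 3); (-4, -15) → (-4, 15); (1, -12) → (1, 12)
T3 translate by (0, 4): (-2, -15) → (-2, -11); (-4, 3) → (-4, 7); (-4, 15) → (-4, 19); (1, 12) → (1, 16)
T4 scale by (-1, -3): (-2, -11) → (2, 33); (-4, 7) → (4, -21); (-4, 19) → (4, -57); (1, 16) → (-1, -48)
T5 reflect across y = 0: (2, 33) → (2, -33); (4, -21) → (4, 21); (4, -57) → (4, 57); (-1, -48) → (-1, 48)

image vertices: (2, -33), (4, 21), (4, 57), (-1, 48)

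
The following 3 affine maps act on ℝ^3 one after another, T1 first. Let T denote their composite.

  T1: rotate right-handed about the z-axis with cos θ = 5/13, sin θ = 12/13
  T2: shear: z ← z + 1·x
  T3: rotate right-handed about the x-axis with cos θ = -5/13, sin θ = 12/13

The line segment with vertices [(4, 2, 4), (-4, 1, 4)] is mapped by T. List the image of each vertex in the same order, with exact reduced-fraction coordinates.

image vertices: (-4/13, -866/169, 456/169), (-32/13, -25/169, -616/169)

T1 rotate right-handed about the z-axis with cos θ = 5/13, sin θ = 12/13: (4, 2, 4) → (-4/13, 58/13, 4); (-4, 1, 4) → (-32/13, -43/13, 4)
T2 shear: z ← z + 1·x: (-4/13, 58/13, 4) → (-4/13, 58/13, 48/13); (-32/13, -43/13, 4) → (-32/13, -43/13, 20/13)
T3 rotate right-handed about the x-axis with cos θ = -5/13, sin θ = 12/13: (-4/13, 58/13, 48/13) → (-4/13, -866/169, 456/169); (-32/13, -43/13, 20/13) → (-32/13, -25/169, -616/169)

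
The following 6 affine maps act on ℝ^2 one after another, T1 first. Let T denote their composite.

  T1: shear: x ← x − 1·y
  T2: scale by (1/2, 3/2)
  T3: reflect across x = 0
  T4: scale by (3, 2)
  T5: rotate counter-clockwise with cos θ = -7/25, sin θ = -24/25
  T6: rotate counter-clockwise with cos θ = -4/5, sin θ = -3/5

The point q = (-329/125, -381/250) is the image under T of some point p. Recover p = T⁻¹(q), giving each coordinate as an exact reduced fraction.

T1 = [1 -1 0; 0 1 0; 0 0 1]
T2·T1 = [1/2 -1/2 0; 0 3/2 0; 0 0 1]
T3·…·T1 = [-1/2 1/2 0; 0 3/2 0; 0 0 1]
T4·…·T1 = [-3/2 3/2 0; 0 3 0; 0 0 1]
T5·…·T1 = [21/50 123/50 0; 36/25 -57/25 0; 0 0 1]
T6·…·T1 = [66/125 -417/125 0; -351/250 87/250 0; 0 0 1]
det M = -9/2; M⁻¹ = [-29/375 -278/375 0; -39/125 -44/375 0; 0 0 1]
M⁻¹ · (-329/125, -381/250)ᵀ = (4/3, 1)ᵀ

p = (4/3, 1)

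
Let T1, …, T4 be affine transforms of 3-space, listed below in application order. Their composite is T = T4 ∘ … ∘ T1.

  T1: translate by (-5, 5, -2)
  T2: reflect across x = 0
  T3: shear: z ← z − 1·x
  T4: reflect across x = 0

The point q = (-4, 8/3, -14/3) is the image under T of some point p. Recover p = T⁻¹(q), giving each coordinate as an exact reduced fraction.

T1 = [1 0 0 -5; 0 1 0 5; 0 0 1 -2; 0 0 0 1]
T2·T1 = [-1 0 0 5; 0 1 0 5; 0 0 1 -2; 0 0 0 1]
T3·…·T1 = [-1 0 0 5; 0 1 0 5; 1 0 1 -7; 0 0 0 1]
T4·…·T1 = [1 0 0 -5; 0 1 0 5; 1 0 1 -7; 0 0 0 1]
det M = 1; M⁻¹ = [1 0 0 5; 0 1 0 -5; -1 0 1 2; 0 0 0 1]
M⁻¹ · (-4, 8/3, -14/3)ᵀ = (1, -7/3, 4/3)ᵀ

p = (1, -7/3, 4/3)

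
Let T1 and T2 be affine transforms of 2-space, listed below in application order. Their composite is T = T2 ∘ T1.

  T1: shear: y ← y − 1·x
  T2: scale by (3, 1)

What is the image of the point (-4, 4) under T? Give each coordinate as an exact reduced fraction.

T(p) = (-12, 8)

T1 shear: y ← y − 1·x: (-4, 4) → (-4, 8)
T2 scale by (3, 1): (-4, 8) → (-12, 8)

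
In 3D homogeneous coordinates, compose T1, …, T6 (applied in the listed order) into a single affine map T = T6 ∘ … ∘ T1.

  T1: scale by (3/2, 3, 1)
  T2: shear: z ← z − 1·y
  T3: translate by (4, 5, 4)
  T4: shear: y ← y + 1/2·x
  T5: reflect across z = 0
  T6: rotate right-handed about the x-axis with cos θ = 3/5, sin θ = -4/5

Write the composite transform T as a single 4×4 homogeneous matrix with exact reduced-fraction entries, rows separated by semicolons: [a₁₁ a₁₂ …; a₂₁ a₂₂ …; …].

T = [3/2 0 0 4; 9/20 21/5 -4/5 1; -3/5 -3/5 -3/5 -8; 0 0 0 1]

T1 = [3/2 0 0 0; 0 3 0 0; 0 0 1 0; 0 0 0 1]
T2·T1 = [3/2 0 0 0; 0 3 0 0; 0 -3 1 0; 0 0 0 1]
T3·…·T1 = [3/2 0 0 4; 0 3 0 5; 0 -3 1 4; 0 0 0 1]
T4·…·T1 = [3/2 0 0 4; 3/4 3 0 7; 0 -3 1 4; 0 0 0 1]
T5·…·T1 = [3/2 0 0 4; 3/4 3 0 7; 0 3 -1 -4; 0 0 0 1]
T6·…·T1 = [3/2 0 0 4; 9/20 21/5 -4/5 1; -3/5 -3/5 -3/5 -8; 0 0 0 1]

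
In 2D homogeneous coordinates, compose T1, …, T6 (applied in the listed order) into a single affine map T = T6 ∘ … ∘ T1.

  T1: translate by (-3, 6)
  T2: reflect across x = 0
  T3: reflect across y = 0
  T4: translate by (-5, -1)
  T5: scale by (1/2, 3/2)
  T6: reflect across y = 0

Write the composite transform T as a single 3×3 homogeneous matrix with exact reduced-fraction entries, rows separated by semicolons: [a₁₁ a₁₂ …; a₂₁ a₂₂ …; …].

T = [-1/2 0 -1; 0 3/2 21/2; 0 0 1]

T1 = [1 0 -3; 0 1 6; 0 0 1]
T2·T1 = [-1 0 3; 0 1 6; 0 0 1]
T3·…·T1 = [-1 0 3; 0 -1 -6; 0 0 1]
T4·…·T1 = [-1 0 -2; 0 -1 -7; 0 0 1]
T5·…·T1 = [-1/2 0 -1; 0 -3/2 -21/2; 0 0 1]
T6·…·T1 = [-1/2 0 -1; 0 3/2 21/2; 0 0 1]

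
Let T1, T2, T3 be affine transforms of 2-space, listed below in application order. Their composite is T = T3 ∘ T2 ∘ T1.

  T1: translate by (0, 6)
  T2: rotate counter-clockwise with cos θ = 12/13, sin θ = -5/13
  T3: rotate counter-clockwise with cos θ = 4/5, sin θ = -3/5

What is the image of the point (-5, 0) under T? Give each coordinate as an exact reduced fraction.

T1 translate by (0, 6): (-5, 0) → (-5, 6)
T2 rotate counter-clockwise with cos θ = 12/13, sin θ = -5/13: (-5, 6) → (-30/13, 97/13)
T3 rotate counter-clockwise with cos θ = 4/5, sin θ = -3/5: (-30/13, 97/13) → (171/65, 478/65)

T(p) = (171/65, 478/65)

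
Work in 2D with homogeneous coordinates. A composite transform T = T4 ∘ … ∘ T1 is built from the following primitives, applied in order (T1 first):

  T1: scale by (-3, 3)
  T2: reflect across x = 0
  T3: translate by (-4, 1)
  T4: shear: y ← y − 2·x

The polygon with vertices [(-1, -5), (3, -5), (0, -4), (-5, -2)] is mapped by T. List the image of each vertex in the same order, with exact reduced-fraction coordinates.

T1 scale by (-3, 3): (-1, -5) → (3, -15); (3, -5) → (-9, -15); (0, -4) → (0, -12); (-5, -2) → (15, -6)
T2 reflect across x = 0: (3, -15) → (-3, -15); (-9, -15) → (9, -15); (0, -12) → (0, -12); (15, -6) → (-15, -6)
T3 translate by (-4, 1): (-3, -15) → (-7, -14); (9, -15) → (5, -14); (0, -12) → (-4, -11); (-15, -6) → (-19, -5)
T4 shear: y ← y − 2·x: (-7, -14) → (-7, 0); (5, -14) → (5, -24); (-4, -11) → (-4, -3); (-19, -5) → (-19, 33)

image vertices: (-7, 0), (5, -24), (-4, -3), (-19, 33)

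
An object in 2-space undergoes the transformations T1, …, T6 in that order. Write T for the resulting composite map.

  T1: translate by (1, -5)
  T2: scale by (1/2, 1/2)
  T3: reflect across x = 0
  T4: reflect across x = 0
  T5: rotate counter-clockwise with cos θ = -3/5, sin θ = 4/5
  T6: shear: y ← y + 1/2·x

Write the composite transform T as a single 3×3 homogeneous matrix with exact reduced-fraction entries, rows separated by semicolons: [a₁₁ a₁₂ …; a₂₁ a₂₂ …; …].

T1 = [1 0 1; 0 1 -5; 0 0 1]
T2·T1 = [1/2 0 1/2; 0 1/2 -5/2; 0 0 1]
T3·…·T1 = [-1/2 0 -1/2; 0 1/2 -5/2; 0 0 1]
T4·…·T1 = [1/2 0 1/2; 0 1/2 -5/2; 0 0 1]
T5·…·T1 = [-3/10 -2/5 17/10; 2/5 -3/10 19/10; 0 0 1]
T6·…·T1 = [-3/10 -2/5 17/10; 1/4 -1/2 11/4; 0 0 1]

T = [-3/10 -2/5 17/10; 1/4 -1/2 11/4; 0 0 1]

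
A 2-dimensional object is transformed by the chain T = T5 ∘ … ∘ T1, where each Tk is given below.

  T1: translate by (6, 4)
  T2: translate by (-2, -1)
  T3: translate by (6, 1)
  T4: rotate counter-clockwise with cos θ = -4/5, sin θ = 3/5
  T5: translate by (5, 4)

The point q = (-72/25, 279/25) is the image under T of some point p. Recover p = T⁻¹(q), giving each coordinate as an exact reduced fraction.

p = (3/5, -5)

T1 = [1 0 6; 0 1 4; 0 0 1]
T2·T1 = [1 0 4; 0 1 3; 0 0 1]
T3·…·T1 = [1 0 10; 0 1 4; 0 0 1]
T4·…·T1 = [-4/5 -3/5 -52/5; 3/5 -4/5 14/5; 0 0 1]
T5·…·T1 = [-4/5 -3/5 -27/5; 3/5 -4/5 34/5; 0 0 1]
det M = 1; M⁻¹ = [-4/5 3/5 -42/5; -3/5 -4/5 11/5; 0 0 1]
M⁻¹ · (-72/25, 279/25)ᵀ = (3/5, -5)ᵀ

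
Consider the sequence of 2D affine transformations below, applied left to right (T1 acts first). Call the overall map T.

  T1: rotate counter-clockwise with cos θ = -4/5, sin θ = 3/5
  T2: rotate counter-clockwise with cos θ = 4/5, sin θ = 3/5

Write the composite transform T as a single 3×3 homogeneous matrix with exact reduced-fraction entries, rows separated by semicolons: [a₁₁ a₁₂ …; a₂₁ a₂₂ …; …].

T1 = [-4/5 -3/5 0; 3/5 -4/5 0; 0 0 1]
T2·T1 = [-1 0 0; 0 -1 0; 0 0 1]

T = [-1 0 0; 0 -1 0; 0 0 1]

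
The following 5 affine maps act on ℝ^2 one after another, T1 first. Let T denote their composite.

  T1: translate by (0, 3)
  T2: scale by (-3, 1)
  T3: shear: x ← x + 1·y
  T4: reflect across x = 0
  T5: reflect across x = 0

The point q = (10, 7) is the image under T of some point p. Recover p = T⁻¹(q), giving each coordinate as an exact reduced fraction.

T1 = [1 0 0; 0 1 3; 0 0 1]
T2·T1 = [-3 0 0; 0 1 3; 0 0 1]
T3·…·T1 = [-3 1 3; 0 1 3; 0 0 1]
T4·…·T1 = [3 -1 -3; 0 1 3; 0 0 1]
T5·…·T1 = [-3 1 3; 0 1 3; 0 0 1]
det M = -3; M⁻¹ = [-1/3 1/3 0; 0 1 -3; 0 0 1]
M⁻¹ · (10, 7)ᵀ = (-1, 4)ᵀ

p = (-1, 4)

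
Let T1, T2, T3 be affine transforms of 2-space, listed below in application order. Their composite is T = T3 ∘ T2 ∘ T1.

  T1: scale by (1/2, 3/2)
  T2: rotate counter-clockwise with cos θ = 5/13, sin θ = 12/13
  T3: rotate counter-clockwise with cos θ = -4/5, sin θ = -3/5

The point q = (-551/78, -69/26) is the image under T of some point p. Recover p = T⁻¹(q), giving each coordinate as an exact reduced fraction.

T1 = [1/2 0 0; 0 3/2 0; 0 0 1]
T2·T1 = [5/26 -18/13 0; 6/13 15/26 0; 0 0 1]
T3·…·T1 = [8/65 189/130 0; -63/130 24/65 0; 0 0 1]
det M = 3/4; M⁻¹ = [32/65 -126/65 0; 42/65 32/195 0; 0 0 1]
M⁻¹ · (-551/78, -69/26)ᵀ = (5/3, -5)ᵀ

p = (5/3, -5)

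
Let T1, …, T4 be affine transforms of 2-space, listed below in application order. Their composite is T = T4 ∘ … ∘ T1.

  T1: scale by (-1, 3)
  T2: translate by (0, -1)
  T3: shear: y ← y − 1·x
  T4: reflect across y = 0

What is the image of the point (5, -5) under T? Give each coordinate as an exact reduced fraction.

T1 scale by (-1, 3): (5, -5) → (-5, -15)
T2 translate by (0, -1): (-5, -15) → (-5, -16)
T3 shear: y ← y − 1·x: (-5, -16) → (-5, -11)
T4 reflect across y = 0: (-5, -11) → (-5, 11)

T(p) = (-5, 11)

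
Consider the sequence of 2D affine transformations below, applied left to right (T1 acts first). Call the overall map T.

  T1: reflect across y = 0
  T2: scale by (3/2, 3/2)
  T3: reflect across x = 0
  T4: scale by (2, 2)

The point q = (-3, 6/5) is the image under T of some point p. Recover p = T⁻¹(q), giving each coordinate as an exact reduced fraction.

T1 = [1 0 0; 0 -1 0; 0 0 1]
T2·T1 = [3/2 0 0; 0 -3/2 0; 0 0 1]
T3·…·T1 = [-3/2 0 0; 0 -3/2 0; 0 0 1]
T4·…·T1 = [-3 0 0; 0 -3 0; 0 0 1]
det M = 9; M⁻¹ = [-1/3 0 0; 0 -1/3 0; 0 0 1]
M⁻¹ · (-3, 6/5)ᵀ = (1, -2/5)ᵀ

p = (1, -2/5)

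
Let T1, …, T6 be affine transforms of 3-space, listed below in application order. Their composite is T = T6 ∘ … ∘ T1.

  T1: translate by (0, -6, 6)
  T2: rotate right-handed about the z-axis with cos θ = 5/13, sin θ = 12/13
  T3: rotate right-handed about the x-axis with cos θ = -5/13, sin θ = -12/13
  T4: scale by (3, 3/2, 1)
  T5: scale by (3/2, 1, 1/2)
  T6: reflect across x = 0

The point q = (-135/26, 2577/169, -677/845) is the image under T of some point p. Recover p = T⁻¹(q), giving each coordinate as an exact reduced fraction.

p = (-9/5, 4, 4)

T1 = [1 0 0 0; 0 1 0 -6; 0 0 1 6; 0 0 0 1]
T2·T1 = [5/13 -12/13 0 72/13; 12/13 5/13 0 -30/13; 0 0 1 6; 0 0 0 1]
T3·…·T1 = [5/13 -12/13 0 72/13; -60/169 -25/169 12/13 1086/169; -144/169 -60/169 -5/13 -30/169; 0 0 0 1]
T4·…·T1 = [15/13 -36/13 0 216/13; -90/169 -75/338 18/13 1629/169; -144/169 -60/169 -5/13 -30/169; 0 0 0 1]
T5·…·T1 = [45/26 -54/13 0 324/13; -90/169 -75/338 18/13 1629/169; -72/169 -30/169 -5/26 -15/169; 0 0 0 1]
T6·…·T1 = [-45/26 54/13 0 -324/13; -90/169 -75/338 18/13 1629/169; -72/169 -30/169 -5/26 -15/169; 0 0 0 1]
det M = -27/8; M⁻¹ = [-10/117 -40/169 -288/169 0; 8/39 -50/507 -120/169 6; 0 8/13 -10/13 -6; 0 0 0 1]
M⁻¹ · (-135/26, 2577/169, -677/845)ᵀ = (-9/5, 4, 4)ᵀ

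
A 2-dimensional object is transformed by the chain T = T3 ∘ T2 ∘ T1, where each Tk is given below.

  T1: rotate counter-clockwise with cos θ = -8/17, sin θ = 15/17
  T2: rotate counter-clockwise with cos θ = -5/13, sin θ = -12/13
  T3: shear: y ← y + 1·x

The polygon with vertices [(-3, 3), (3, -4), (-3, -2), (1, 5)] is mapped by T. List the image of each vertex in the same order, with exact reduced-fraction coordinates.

T1 rotate counter-clockwise with cos θ = -8/17, sin θ = 15/17: (-3, 3) → (-21/17, -69/17); (3, -4) → (36/17, 77/17); (-3, -2) → (54/17, -29/17); (1, 5) → (-83/17, -25/17)
T2 rotate counter-clockwise with cos θ = -5/13, sin θ = -12/13: (-21/17, -69/17) → (-723/221, 597/221); (36/17, 77/17) → (744/221, -817/221); (54/17, -29/17) → (-618/221, -503/221); (-83/17, -25/17) → (115/221, 1121/221)
T3 shear: y ← y + 1·x: (-723/221, 597/221) → (-723/221, -126/221); (744/221, -817/221) → (744/221, -73/221); (-618/221, -503/221) → (-618/221, -1121/221); (115/221, 1121/221) → (115/221, 1236/221)

image vertices: (-723/221, -126/221), (744/221, -73/221), (-618/221, -1121/221), (115/221, 1236/221)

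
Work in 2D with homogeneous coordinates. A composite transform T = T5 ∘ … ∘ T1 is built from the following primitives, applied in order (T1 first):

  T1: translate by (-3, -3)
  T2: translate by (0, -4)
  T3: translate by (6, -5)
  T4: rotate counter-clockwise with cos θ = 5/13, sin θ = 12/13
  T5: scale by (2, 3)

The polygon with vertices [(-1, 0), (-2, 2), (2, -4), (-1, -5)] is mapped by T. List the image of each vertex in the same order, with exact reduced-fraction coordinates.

T1 translate by (-3, -3): (-1, 0) → (-4, -3); (-2, 2) → (-5, -1); (2, -4) → (-1, -7); (-1, -5) → (-4, -8)
T2 translate by (0, -4): (-4, -3) → (-4, -7); (-5, -1) → (-5, -5); (-1, -7) → (-1, -11); (-4, -8) → (-4, -12)
T3 translate by (6, -5): (-4, -7) → (2, -12); (-5, -5) → (1, -10); (-1, -11) → (5, -16); (-4, -12) → (2, -17)
T4 rotate counter-clockwise with cos θ = 5/13, sin θ = 12/13: (2, -12) → (154/13, -36/13); (1, -10) → (125/13, -38/13); (5, -16) → (217/13, -20/13); (2, -17) → (214/13, -61/13)
T5 scale by (2, 3): (154/13, -36/13) → (308/13, -108/13); (125/13, -38/13) → (250/13, -114/13); (217/13, -20/13) → (434/13, -60/13); (214/13, -61/13) → (428/13, -183/13)

image vertices: (308/13, -108/13), (250/13, -114/13), (434/13, -60/13), (428/13, -183/13)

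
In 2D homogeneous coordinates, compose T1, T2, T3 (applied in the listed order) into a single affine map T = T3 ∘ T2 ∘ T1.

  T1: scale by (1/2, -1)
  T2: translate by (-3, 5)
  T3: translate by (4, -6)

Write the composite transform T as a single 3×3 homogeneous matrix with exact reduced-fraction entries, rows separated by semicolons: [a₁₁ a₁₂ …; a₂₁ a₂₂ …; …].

T = [1/2 0 1; 0 -1 -1; 0 0 1]

T1 = [1/2 0 0; 0 -1 0; 0 0 1]
T2·T1 = [1/2 0 -3; 0 -1 5; 0 0 1]
T3·…·T1 = [1/2 0 1; 0 -1 -1; 0 0 1]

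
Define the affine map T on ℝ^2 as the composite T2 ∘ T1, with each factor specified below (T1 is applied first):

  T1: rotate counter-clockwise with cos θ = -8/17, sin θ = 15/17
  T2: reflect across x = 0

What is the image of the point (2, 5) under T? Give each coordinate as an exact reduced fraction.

T1 rotate counter-clockwise with cos θ = -8/17, sin θ = 15/17: (2, 5) → (-91/17, -10/17)
T2 reflect across x = 0: (-91/17, -10/17) → (91/17, -10/17)

T(p) = (91/17, -10/17)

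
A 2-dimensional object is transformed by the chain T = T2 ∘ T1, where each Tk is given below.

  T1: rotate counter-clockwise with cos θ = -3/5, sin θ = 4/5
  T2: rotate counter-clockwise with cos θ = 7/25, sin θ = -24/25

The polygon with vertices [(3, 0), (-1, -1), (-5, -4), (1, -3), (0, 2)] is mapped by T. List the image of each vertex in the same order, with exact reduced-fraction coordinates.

T1 rotate counter-clockwise with cos θ = -3/5, sin θ = 4/5: (3, 0) → (-9/5, 12/5); (-1, -1) → (7/5, -1/5); (-5, -4) → (31/5, -8/5); (1, -3) → (9/5, 13/5); (0, 2) → (-8/5, -6/5)
T2 rotate counter-clockwise with cos θ = 7/25, sin θ = -24/25: (-9/5, 12/5) → (9/5, 12/5); (7/5, -1/5) → (1/5, -7/5); (31/5, -8/5) → (1/5, -32/5); (9/5, 13/5) → (3, -1); (-8/5, -6/5) → (-8/5, 6/5)

image vertices: (9/5, 12/5), (1/5, -7/5), (1/5, -32/5), (3, -1), (-8/5, 6/5)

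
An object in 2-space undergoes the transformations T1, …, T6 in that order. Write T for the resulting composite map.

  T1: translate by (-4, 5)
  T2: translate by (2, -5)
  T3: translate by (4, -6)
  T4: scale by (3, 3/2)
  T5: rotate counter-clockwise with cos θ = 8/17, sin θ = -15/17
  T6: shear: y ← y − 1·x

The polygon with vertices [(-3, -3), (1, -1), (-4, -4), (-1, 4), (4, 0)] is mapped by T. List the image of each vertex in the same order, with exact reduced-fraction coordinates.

image vertices: (-453/34, 327/34), (-171/34, -267/34), (-273/17, 243/17), (-21/17, -48/17), (9/17, -351/17)

T1 translate by (-4, 5): (-3, -3) → (-7, 2); (1, -1) → (-3, 4); (-4, -4) → (-8, 1); (-1, 4) → (-5, 9); (4, 0) → (0, 5)
T2 translate by (2, -5): (-7, 2) → (-5, -3); (-3, 4) → (-1, -1); (-8, 1) → (-6, -4); (-5, 9) → (-3, 4); (0, 5) → (2, 0)
T3 translate by (4, -6): (-5, -3) → (-1, -9); (-1, -1) → (3, -7); (-6, -4) → (-2, -10); (-3, 4) → (1, -2); (2, 0) → (6, -6)
T4 scale by (3, 3/2): (-1, -9) → (-3, -27/2); (3, -7) → (9, -21/2); (-2, -10) → (-6, -15); (1, -2) → (3, -3); (6, -6) → (18, -9)
T5 rotate counter-clockwise with cos θ = 8/17, sin θ = -15/17: (-3, -27/2) → (-453/34, -63/17); (9, -21/2) → (-171/34, -219/17); (-6, -15) → (-273/17, -30/17); (3, -3) → (-21/17, -69/17); (18, -9) → (9/17, -342/17)
T6 shear: y ← y − 1·x: (-453/34, -63/17) → (-453/34, 327/34); (-171/34, -219/17) → (-171/34, -267/34); (-273/17, -30/17) → (-273/17, 243/17); (-21/17, -69/17) → (-21/17, -48/17); (9/17, -342/17) → (9/17, -351/17)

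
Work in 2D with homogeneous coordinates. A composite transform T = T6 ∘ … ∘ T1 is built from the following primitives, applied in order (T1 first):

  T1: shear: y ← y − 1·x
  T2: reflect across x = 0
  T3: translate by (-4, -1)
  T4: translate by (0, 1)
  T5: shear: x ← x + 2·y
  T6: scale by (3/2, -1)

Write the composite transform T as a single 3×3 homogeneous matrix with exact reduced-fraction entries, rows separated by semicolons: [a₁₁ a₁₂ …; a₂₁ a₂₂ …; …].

T = [-9/2 3 -6; 1 -1 0; 0 0 1]

T1 = [1 0 0; -1 1 0; 0 0 1]
T2·T1 = [-1 0 0; -1 1 0; 0 0 1]
T3·…·T1 = [-1 0 -4; -1 1 -1; 0 0 1]
T4·…·T1 = [-1 0 -4; -1 1 0; 0 0 1]
T5·…·T1 = [-3 2 -4; -1 1 0; 0 0 1]
T6·…·T1 = [-9/2 3 -6; 1 -1 0; 0 0 1]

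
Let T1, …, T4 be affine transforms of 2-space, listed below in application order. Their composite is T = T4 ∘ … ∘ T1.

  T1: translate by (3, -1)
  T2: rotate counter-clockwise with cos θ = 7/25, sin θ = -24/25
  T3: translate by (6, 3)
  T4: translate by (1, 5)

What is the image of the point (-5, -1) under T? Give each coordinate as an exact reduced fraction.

T1 translate by (3, -1): (-5, -1) → (-2, -2)
T2 rotate counter-clockwise with cos θ = 7/25, sin θ = -24/25: (-2, -2) → (-62/25, 34/25)
T3 translate by (6, 3): (-62/25, 34/25) → (88/25, 109/25)
T4 translate by (1, 5): (88/25, 109/25) → (113/25, 234/25)

T(p) = (113/25, 234/25)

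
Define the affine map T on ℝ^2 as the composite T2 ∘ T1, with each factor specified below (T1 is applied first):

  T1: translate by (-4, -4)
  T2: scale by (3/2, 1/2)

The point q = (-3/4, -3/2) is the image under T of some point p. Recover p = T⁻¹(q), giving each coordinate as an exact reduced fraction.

T1 = [1 0 -4; 0 1 -4; 0 0 1]
T2·T1 = [3/2 0 -6; 0 1/2 -2; 0 0 1]
det M = 3/4; M⁻¹ = [2/3 0 4; 0 2 4; 0 0 1]
M⁻¹ · (-3/4, -3/2)ᵀ = (7/2, 1)ᵀ

p = (7/2, 1)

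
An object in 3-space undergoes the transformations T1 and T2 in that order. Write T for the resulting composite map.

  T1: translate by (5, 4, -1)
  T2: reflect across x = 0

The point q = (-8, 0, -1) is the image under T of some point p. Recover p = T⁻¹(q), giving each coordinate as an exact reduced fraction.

T1 = [1 0 0 5; 0 1 0 4; 0 0 1 -1; 0 0 0 1]
T2·T1 = [-1 0 0 -5; 0 1 0 4; 0 0 1 -1; 0 0 0 1]
det M = -1; M⁻¹ = [-1 0 0 -5; 0 1 0 -4; 0 0 1 1; 0 0 0 1]
M⁻¹ · (-8, 0, -1)ᵀ = (3, -4, 0)ᵀ

p = (3, -4, 0)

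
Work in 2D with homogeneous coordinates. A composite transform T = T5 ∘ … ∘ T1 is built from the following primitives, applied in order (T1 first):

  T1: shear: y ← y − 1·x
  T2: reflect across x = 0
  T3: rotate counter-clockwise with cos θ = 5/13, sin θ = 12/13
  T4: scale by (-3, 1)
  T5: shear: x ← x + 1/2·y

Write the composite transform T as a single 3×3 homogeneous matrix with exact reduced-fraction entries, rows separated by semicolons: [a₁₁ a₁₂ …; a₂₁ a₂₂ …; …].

T = [-59/26 77/26 0; -17/13 5/13 0; 0 0 1]

T1 = [1 0 0; -1 1 0; 0 0 1]
T2·T1 = [-1 0 0; -1 1 0; 0 0 1]
T3·…·T1 = [7/13 -12/13 0; -17/13 5/13 0; 0 0 1]
T4·…·T1 = [-21/13 36/13 0; -17/13 5/13 0; 0 0 1]
T5·…·T1 = [-59/26 77/26 0; -17/13 5/13 0; 0 0 1]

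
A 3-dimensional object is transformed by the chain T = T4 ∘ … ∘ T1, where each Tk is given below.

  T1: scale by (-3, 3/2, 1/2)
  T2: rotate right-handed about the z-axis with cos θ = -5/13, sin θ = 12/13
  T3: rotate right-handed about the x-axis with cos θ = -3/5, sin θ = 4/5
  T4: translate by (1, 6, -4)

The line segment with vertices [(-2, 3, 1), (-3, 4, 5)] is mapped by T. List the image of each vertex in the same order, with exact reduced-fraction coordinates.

T1 scale by (-3, 3/2, 1/2): (-2, 3, 1) → (6, 9/2, 1/2); (-3, 4, 5) → (9, 6, 5/2)
T2 rotate right-handed about the z-axis with cos θ = -5/13, sin θ = 12/13: (6, 9/2, 1/2) → (-84/13, 99/26, 1/2); (9, 6, 5/2) → (-9, 6, 5/2)
T3 rotate right-handed about the x-axis with cos θ = -3/5, sin θ = 4/5: (-84/13, 99/26, 1/2) → (-84/13, -349/130, 357/130); (-9, 6, 5/2) → (-9, -28/5, 33/10)
T4 translate by (1, 6, -4): (-84/13, -349/130, 357/130) → (-71/13, 431/130, -163/130); (-9, -28/5, 33/10) → (-8, 2/5, -7/10)

image vertices: (-71/13, 431/130, -163/130), (-8, 2/5, -7/10)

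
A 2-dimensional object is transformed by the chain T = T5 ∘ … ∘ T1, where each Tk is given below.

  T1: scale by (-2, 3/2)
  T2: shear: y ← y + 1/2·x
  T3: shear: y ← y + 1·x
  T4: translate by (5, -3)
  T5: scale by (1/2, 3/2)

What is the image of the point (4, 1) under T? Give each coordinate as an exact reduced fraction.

T1 scale by (-2, 3/2): (4, 1) → (-8, 3/2)
T2 shear: y ← y + 1/2·x: (-8, 3/2) → (-8, -5/2)
T3 shear: y ← y + 1·x: (-8, -5/2) → (-8, -21/2)
T4 translate by (5, -3): (-8, -21/2) → (-3, -27/2)
T5 scale by (1/2, 3/2): (-3, -27/2) → (-3/2, -81/4)

T(p) = (-3/2, -81/4)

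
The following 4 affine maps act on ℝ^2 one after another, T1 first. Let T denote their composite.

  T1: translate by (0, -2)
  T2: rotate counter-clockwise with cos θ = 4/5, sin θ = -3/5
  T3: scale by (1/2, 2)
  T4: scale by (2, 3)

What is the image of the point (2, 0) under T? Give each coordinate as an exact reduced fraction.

T(p) = (2/5, -84/5)

T1 translate by (0, -2): (2, 0) → (2, -2)
T2 rotate counter-clockwise with cos θ = 4/5, sin θ = -3/5: (2, -2) → (2/5, -14/5)
T3 scale by (1/2, 2): (2/5, -14/5) → (1/5, -28/5)
T4 scale by (2, 3): (1/5, -28/5) → (2/5, -84/5)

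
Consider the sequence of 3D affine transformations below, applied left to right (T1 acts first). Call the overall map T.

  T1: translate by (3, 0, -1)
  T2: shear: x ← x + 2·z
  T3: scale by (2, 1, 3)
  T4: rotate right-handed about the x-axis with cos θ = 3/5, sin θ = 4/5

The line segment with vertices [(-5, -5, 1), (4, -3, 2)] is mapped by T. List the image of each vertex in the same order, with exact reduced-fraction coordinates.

image vertices: (-4, -3, -4), (18, -21/5, -3/5)

T1 translate by (3, 0, -1): (-5, -5, 1) → (-2, -5, 0); (4, -3, 2) → (7, -3, 1)
T2 shear: x ← x + 2·z: (-2, -5, 0) → (-2, -5, 0); (7, -3, 1) → (9, -3, 1)
T3 scale by (2, 1, 3): (-2, -5, 0) → (-4, -5, 0); (9, -3, 1) → (18, -3, 3)
T4 rotate right-handed about the x-axis with cos θ = 3/5, sin θ = 4/5: (-4, -5, 0) → (-4, -3, -4); (18, -3, 3) → (18, -21/5, -3/5)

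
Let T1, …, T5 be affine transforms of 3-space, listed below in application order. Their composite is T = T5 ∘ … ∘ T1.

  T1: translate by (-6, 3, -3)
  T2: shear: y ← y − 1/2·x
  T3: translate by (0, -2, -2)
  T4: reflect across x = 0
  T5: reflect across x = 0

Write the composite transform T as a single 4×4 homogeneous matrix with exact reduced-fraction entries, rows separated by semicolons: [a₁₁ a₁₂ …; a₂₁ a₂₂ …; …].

T1 = [1 0 0 -6; 0 1 0 3; 0 0 1 -3; 0 0 0 1]
T2·T1 = [1 0 0 -6; -1/2 1 0 6; 0 0 1 -3; 0 0 0 1]
T3·…·T1 = [1 0 0 -6; -1/2 1 0 4; 0 0 1 -5; 0 0 0 1]
T4·…·T1 = [-1 0 0 6; -1/2 1 0 4; 0 0 1 -5; 0 0 0 1]
T5·…·T1 = [1 0 0 -6; -1/2 1 0 4; 0 0 1 -5; 0 0 0 1]

T = [1 0 0 -6; -1/2 1 0 4; 0 0 1 -5; 0 0 0 1]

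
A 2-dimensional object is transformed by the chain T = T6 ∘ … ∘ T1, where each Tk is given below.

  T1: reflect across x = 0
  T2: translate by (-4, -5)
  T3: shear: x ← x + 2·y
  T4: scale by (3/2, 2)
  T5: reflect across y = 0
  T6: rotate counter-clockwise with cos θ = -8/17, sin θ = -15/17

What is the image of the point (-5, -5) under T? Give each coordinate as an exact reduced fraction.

T(p) = (528/17, 535/34)

T1 reflect across x = 0: (-5, -5) → (5, -5)
T2 translate by (-4, -5): (5, -5) → (1, -10)
T3 shear: x ← x + 2·y: (1, -10) → (-19, -10)
T4 scale by (3/2, 2): (-19, -10) → (-57/2, -20)
T5 reflect across y = 0: (-57/2, -20) → (-57/2, 20)
T6 rotate counter-clockwise with cos θ = -8/17, sin θ = -15/17: (-57/2, 20) → (528/17, 535/34)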